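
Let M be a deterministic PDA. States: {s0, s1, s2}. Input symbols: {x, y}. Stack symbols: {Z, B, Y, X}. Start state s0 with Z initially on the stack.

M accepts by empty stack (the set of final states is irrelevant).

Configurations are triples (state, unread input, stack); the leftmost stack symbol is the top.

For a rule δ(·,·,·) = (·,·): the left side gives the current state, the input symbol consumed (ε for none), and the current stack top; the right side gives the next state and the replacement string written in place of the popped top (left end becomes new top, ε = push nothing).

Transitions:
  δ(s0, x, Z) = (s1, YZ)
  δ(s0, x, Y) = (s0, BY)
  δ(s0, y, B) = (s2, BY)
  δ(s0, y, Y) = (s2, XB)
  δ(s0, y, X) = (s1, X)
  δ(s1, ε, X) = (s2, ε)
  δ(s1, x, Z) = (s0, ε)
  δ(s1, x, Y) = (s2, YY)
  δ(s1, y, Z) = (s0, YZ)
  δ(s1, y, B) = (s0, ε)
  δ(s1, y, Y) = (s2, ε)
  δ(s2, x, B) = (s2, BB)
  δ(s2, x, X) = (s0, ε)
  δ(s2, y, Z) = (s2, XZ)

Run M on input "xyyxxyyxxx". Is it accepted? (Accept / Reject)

Reject

(s0, xyyxxyyxxx, Z)
  read x, top Z: go to s1, push YZ → (s1, yyxxyyxxx, YZ)
  read y, top Y: go to s2, push ε → (s2, yxxyyxxx, Z)
  read y, top Z: go to s2, push XZ → (s2, xxyyxxx, XZ)
  read x, top X: go to s0, push ε → (s0, xyyxxx, Z)
  read x, top Z: go to s1, push YZ → (s1, yyxxx, YZ)
  read y, top Y: go to s2, push ε → (s2, yxxx, Z)
  read y, top Z: go to s2, push XZ → (s2, xxx, XZ)
  read x, top X: go to s0, push ε → (s0, xx, Z)
  read x, top Z: go to s1, push YZ → (s1, x, YZ)
  read x, top Y: go to s2, push YY → (s2, ε, YYZ)
All input consumed; stack is YYZ, not empty, and no further ε-move applies.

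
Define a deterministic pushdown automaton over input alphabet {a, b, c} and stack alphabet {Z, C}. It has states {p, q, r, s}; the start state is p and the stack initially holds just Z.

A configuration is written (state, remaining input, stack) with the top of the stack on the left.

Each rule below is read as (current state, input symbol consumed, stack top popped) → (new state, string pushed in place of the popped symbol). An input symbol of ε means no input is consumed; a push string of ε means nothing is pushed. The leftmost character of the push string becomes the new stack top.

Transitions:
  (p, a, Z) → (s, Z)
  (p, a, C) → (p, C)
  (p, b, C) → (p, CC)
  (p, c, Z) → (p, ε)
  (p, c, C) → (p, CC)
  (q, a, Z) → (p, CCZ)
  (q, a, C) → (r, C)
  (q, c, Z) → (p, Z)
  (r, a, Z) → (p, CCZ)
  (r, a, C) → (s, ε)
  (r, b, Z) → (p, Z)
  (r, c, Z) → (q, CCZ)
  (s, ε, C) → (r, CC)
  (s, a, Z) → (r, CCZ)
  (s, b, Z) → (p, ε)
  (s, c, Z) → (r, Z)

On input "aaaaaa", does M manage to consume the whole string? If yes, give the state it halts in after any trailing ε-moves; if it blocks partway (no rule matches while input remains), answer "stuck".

(p, aaaaaa, Z) ⊢ (s, aaaaa, Z) ⊢ (r, aaaa, CCZ) ⊢ (s, aaa, CZ) ⊢ (r, aaa, CCZ) ⊢ (s, aa, CZ) ⊢ (r, aa, CCZ) ⊢ (s, a, CZ) ⊢ (r, a, CCZ) ⊢ (s, ε, CZ) ⊢ (r, ε, CCZ)
All input consumed; M is in state r.

r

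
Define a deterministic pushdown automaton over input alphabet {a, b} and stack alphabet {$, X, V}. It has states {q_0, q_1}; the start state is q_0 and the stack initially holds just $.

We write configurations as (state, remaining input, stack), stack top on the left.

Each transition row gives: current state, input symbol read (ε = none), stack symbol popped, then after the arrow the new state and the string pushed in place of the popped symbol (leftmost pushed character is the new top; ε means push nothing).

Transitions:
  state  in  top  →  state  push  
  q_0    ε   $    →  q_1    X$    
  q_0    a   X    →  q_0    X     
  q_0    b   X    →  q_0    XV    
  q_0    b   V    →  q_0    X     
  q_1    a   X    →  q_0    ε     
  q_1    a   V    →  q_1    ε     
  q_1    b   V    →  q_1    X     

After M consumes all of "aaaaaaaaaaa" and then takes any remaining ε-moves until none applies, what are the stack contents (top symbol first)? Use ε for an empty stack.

X$

(q_0, aaaaaaaaaaa, $)
  ε-move, top $: go to q_1, push X$ → (q_1, aaaaaaaaaaa, X$)
  read a, top X: go to q_0, push ε → (q_0, aaaaaaaaaa, $)
  ε-move, top $: go to q_1, push X$ → (q_1, aaaaaaaaaa, X$)
  read a, top X: go to q_0, push ε → (q_0, aaaaaaaaa, $)
  ε-move, top $: go to q_1, push X$ → (q_1, aaaaaaaaa, X$)
  read a, top X: go to q_0, push ε → (q_0, aaaaaaaa, $)
  ε-move, top $: go to q_1, push X$ → (q_1, aaaaaaaa, X$)
  read a, top X: go to q_0, push ε → (q_0, aaaaaaa, $)
  ε-move, top $: go to q_1, push X$ → (q_1, aaaaaaa, X$)
  read a, top X: go to q_0, push ε → (q_0, aaaaaa, $)
  ε-move, top $: go to q_1, push X$ → (q_1, aaaaaa, X$)
  read a, top X: go to q_0, push ε → (q_0, aaaaa, $)
  ε-move, top $: go to q_1, push X$ → (q_1, aaaaa, X$)
  read a, top X: go to q_0, push ε → (q_0, aaaa, $)
  ε-move, top $: go to q_1, push X$ → (q_1, aaaa, X$)
  read a, top X: go to q_0, push ε → (q_0, aaa, $)
  ε-move, top $: go to q_1, push X$ → (q_1, aaa, X$)
  read a, top X: go to q_0, push ε → (q_0, aa, $)
  ε-move, top $: go to q_1, push X$ → (q_1, aa, X$)
  read a, top X: go to q_0, push ε → (q_0, a, $)
  ε-move, top $: go to q_1, push X$ → (q_1, a, X$)
  read a, top X: go to q_0, push ε → (q_0, ε, $)
  ε-move, top $: go to q_1, push X$ → (q_1, ε, X$)
All input consumed in state q_1 with stack X$.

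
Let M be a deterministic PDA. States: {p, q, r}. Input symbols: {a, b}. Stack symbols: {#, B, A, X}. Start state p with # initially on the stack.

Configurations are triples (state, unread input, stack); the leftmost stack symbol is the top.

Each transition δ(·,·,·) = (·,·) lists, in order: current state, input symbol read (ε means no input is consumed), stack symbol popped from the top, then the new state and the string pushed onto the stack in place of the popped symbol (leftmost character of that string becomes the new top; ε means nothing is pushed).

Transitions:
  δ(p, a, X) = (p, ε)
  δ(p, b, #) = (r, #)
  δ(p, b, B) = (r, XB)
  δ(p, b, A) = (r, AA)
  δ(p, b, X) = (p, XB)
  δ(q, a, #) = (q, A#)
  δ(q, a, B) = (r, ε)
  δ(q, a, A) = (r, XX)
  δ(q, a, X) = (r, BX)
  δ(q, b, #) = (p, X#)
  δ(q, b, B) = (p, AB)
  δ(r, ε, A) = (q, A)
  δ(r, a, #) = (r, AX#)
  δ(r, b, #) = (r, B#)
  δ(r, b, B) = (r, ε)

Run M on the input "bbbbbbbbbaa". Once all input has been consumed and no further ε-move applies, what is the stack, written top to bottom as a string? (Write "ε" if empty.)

(p, bbbbbbbbbaa, #)
  read b, top #: go to r, push # → (r, bbbbbbbbaa, #)
  read b, top #: go to r, push B# → (r, bbbbbbbaa, B#)
  read b, top B: go to r, push ε → (r, bbbbbbaa, #)
  read b, top #: go to r, push B# → (r, bbbbbaa, B#)
  read b, top B: go to r, push ε → (r, bbbbaa, #)
  read b, top #: go to r, push B# → (r, bbbaa, B#)
  read b, top B: go to r, push ε → (r, bbaa, #)
  read b, top #: go to r, push B# → (r, baa, B#)
  read b, top B: go to r, push ε → (r, aa, #)
  read a, top #: go to r, push AX# → (r, a, AX#)
  ε-move, top A: go to q, push A → (q, a, AX#)
  read a, top A: go to r, push XX → (r, ε, XXX#)
All input consumed in state r with stack XXX#.

XXX#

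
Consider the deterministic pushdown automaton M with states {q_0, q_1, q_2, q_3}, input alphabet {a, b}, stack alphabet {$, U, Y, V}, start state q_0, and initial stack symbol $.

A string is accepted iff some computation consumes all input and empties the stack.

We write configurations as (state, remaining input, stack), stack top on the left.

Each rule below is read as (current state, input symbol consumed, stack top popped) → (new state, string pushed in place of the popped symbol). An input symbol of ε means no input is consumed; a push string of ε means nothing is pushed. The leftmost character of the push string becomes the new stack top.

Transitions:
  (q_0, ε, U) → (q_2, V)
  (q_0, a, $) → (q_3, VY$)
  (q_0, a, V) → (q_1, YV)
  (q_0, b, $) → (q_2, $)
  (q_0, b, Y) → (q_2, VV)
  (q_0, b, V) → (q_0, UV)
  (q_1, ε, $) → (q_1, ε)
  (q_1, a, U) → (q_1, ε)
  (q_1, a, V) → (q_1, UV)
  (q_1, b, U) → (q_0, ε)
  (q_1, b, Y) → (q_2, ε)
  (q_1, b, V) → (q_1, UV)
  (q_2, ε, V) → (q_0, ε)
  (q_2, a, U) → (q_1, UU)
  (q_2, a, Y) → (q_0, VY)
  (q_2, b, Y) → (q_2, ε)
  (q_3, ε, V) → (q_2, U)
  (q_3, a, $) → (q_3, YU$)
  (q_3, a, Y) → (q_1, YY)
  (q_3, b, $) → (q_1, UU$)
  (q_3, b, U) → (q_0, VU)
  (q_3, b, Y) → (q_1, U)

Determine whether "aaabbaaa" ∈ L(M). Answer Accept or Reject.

Reject

(q_0, aaabbaaa, $)
  read a, top $: go to q_3, push VY$ → (q_3, aabbaaa, VY$)
  ε-move, top V: go to q_2, push U → (q_2, aabbaaa, UY$)
  read a, top U: go to q_1, push UU → (q_1, abbaaa, UUY$)
  read a, top U: go to q_1, push ε → (q_1, bbaaa, UY$)
  read b, top U: go to q_0, push ε → (q_0, baaa, Y$)
  read b, top Y: go to q_2, push VV → (q_2, aaa, VV$)
  ε-move, top V: go to q_0, push ε → (q_0, aaa, V$)
  read a, top V: go to q_1, push YV → (q_1, aa, YV$)
No transition applies at (q_1, aa, YV$); input not fully consumed.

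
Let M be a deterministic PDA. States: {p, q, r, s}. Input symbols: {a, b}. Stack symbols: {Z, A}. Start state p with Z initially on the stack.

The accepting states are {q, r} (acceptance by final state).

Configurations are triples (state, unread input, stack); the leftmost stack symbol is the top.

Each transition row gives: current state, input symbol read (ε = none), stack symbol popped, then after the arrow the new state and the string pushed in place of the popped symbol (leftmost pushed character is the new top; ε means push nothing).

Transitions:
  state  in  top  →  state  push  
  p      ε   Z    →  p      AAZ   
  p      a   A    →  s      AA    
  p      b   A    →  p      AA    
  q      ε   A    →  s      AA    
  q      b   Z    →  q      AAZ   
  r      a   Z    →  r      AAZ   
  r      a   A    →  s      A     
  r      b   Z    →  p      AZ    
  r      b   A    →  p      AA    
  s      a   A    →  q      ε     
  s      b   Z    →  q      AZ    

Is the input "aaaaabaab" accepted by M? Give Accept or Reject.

Reject

(p, aaaaabaab, Z)
  ε-move, top Z: go to p, push AAZ → (p, aaaaabaab, AAZ)
  read a, top A: go to s, push AA → (s, aaaabaab, AAAZ)
  read a, top A: go to q, push ε → (q, aaabaab, AAZ)
  ε-move, top A: go to s, push AA → (s, aaabaab, AAAZ)
  read a, top A: go to q, push ε → (q, aabaab, AAZ)
  ε-move, top A: go to s, push AA → (s, aabaab, AAAZ)
  read a, top A: go to q, push ε → (q, abaab, AAZ)
  ε-move, top A: go to s, push AA → (s, abaab, AAAZ)
  read a, top A: go to q, push ε → (q, baab, AAZ)
  ε-move, top A: go to s, push AA → (s, baab, AAAZ)
No transition applies at (s, baab, AAAZ); input not fully consumed.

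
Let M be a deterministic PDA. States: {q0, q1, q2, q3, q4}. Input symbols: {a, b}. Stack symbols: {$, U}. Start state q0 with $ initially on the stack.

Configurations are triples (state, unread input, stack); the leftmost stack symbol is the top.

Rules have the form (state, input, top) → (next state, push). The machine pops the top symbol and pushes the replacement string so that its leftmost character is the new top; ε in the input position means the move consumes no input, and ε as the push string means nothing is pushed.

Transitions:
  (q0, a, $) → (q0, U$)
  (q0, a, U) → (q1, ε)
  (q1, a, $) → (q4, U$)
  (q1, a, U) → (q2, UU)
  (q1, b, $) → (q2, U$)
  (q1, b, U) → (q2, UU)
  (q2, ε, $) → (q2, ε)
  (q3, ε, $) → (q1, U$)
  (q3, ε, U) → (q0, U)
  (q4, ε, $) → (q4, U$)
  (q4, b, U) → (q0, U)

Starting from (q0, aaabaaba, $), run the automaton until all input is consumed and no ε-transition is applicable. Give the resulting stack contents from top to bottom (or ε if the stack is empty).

(q0, aaabaaba, $)
  read a, top $: go to q0, push U$ → (q0, aabaaba, U$)
  read a, top U: go to q1, push ε → (q1, abaaba, $)
  read a, top $: go to q4, push U$ → (q4, baaba, U$)
  read b, top U: go to q0, push U → (q0, aaba, U$)
  read a, top U: go to q1, push ε → (q1, aba, $)
  read a, top $: go to q4, push U$ → (q4, ba, U$)
  read b, top U: go to q0, push U → (q0, a, U$)
  read a, top U: go to q1, push ε → (q1, ε, $)
All input consumed in state q1 with stack $.

$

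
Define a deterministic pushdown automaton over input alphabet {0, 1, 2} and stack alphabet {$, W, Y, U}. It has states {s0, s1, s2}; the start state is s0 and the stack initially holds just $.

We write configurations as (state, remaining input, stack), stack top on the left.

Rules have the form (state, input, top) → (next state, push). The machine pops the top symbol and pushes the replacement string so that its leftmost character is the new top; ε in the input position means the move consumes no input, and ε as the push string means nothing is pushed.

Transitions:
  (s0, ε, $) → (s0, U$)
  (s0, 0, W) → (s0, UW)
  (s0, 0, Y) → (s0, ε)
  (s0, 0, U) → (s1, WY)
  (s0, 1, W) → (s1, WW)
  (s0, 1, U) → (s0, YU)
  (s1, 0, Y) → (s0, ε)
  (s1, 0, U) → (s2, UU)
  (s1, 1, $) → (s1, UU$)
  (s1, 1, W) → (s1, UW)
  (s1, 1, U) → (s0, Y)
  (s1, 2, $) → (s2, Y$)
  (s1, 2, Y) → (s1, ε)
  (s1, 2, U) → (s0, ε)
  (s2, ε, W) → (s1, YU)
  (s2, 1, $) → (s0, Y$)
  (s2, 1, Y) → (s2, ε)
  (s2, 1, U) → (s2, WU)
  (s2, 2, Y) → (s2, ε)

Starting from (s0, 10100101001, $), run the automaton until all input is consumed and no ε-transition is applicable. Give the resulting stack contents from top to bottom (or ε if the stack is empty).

UWYUUWY$

(s0, 10100101001, $)
  ε-move, top $: go to s0, push U$ → (s0, 10100101001, U$)
  read 1, top U: go to s0, push YU → (s0, 0100101001, YU$)
  read 0, top Y: go to s0, push ε → (s0, 100101001, U$)
  read 1, top U: go to s0, push YU → (s0, 00101001, YU$)
  read 0, top Y: go to s0, push ε → (s0, 0101001, U$)
  read 0, top U: go to s1, push WY → (s1, 101001, WY$)
  read 1, top W: go to s1, push UW → (s1, 01001, UWY$)
  read 0, top U: go to s2, push UU → (s2, 1001, UUWY$)
  read 1, top U: go to s2, push WU → (s2, 001, WUUWY$)
  ε-move, top W: go to s1, push YU → (s1, 001, YUUUWY$)
  read 0, top Y: go to s0, push ε → (s0, 01, UUUWY$)
  read 0, top U: go to s1, push WY → (s1, 1, WYUUWY$)
  read 1, top W: go to s1, push UW → (s1, ε, UWYUUWY$)
All input consumed in state s1 with stack UWYUUWY$.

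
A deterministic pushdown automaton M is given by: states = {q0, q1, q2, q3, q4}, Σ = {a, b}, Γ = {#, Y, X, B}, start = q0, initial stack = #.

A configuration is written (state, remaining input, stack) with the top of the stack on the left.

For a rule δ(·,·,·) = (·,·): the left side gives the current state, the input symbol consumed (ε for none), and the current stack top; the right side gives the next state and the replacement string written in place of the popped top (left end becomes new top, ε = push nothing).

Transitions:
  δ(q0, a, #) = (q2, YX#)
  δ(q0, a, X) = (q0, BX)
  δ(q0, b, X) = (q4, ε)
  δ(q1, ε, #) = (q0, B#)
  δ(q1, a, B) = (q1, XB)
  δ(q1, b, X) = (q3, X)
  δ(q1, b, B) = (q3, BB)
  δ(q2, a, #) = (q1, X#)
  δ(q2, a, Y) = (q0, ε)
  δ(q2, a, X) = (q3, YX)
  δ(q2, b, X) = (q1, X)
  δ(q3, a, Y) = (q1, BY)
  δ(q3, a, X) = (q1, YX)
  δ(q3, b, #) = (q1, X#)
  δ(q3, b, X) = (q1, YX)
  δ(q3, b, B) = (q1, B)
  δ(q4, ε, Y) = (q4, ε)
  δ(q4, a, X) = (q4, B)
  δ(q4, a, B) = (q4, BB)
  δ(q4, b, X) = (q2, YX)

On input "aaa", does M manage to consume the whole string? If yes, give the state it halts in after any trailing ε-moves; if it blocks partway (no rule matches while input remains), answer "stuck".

q0

(q0, aaa, #) ⊢ (q2, aa, YX#) ⊢ (q0, a, X#) ⊢ (q0, ε, BX#)
All input consumed; M is in state q0.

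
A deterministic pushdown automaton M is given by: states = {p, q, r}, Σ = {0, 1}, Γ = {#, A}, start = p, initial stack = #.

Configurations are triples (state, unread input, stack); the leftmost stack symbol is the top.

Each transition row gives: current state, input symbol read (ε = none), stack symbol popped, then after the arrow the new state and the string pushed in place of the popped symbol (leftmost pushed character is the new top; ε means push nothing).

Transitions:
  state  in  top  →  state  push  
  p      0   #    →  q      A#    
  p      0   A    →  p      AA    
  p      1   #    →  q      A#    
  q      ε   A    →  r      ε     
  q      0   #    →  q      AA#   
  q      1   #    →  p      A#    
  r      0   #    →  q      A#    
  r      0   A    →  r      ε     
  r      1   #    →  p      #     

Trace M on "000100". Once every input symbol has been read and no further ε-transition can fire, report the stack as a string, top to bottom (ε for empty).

(p, 000100, #)
  read 0, top #: go to q, push A# → (q, 00100, A#)
  ε-move, top A: go to r, push ε → (r, 00100, #)
  read 0, top #: go to q, push A# → (q, 0100, A#)
  ε-move, top A: go to r, push ε → (r, 0100, #)
  read 0, top #: go to q, push A# → (q, 100, A#)
  ε-move, top A: go to r, push ε → (r, 100, #)
  read 1, top #: go to p, push # → (p, 00, #)
  read 0, top #: go to q, push A# → (q, 0, A#)
  ε-move, top A: go to r, push ε → (r, 0, #)
  read 0, top #: go to q, push A# → (q, ε, A#)
  ε-move, top A: go to r, push ε → (r, ε, #)
All input consumed in state r with stack #.

#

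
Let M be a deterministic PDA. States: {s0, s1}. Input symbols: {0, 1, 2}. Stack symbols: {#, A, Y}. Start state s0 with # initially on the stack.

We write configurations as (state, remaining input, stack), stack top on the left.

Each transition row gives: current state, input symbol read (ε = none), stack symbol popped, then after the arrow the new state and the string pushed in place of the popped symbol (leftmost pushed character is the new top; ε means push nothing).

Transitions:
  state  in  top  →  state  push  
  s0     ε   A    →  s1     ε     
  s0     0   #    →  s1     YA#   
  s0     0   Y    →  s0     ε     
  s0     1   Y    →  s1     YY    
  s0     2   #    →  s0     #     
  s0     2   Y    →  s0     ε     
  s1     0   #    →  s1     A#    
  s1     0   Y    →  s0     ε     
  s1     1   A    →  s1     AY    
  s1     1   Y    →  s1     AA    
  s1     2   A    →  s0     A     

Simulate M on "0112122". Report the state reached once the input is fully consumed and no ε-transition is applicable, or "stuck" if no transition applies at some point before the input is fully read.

s1

(s0, 0112122, #)
  read 0, top #: go to s1, push YA# → (s1, 112122, YA#)
  read 1, top Y: go to s1, push AA → (s1, 12122, AAA#)
  read 1, top A: go to s1, push AY → (s1, 2122, AYAA#)
  read 2, top A: go to s0, push A → (s0, 122, AYAA#)
  ε-move, top A: go to s1, push ε → (s1, 122, YAA#)
  read 1, top Y: go to s1, push AA → (s1, 22, AAAA#)
  read 2, top A: go to s0, push A → (s0, 2, AAAA#)
  ε-move, top A: go to s1, push ε → (s1, 2, AAA#)
  read 2, top A: go to s0, push A → (s0, ε, AAA#)
  ε-move, top A: go to s1, push ε → (s1, ε, AA#)
All input consumed; M is in state s1.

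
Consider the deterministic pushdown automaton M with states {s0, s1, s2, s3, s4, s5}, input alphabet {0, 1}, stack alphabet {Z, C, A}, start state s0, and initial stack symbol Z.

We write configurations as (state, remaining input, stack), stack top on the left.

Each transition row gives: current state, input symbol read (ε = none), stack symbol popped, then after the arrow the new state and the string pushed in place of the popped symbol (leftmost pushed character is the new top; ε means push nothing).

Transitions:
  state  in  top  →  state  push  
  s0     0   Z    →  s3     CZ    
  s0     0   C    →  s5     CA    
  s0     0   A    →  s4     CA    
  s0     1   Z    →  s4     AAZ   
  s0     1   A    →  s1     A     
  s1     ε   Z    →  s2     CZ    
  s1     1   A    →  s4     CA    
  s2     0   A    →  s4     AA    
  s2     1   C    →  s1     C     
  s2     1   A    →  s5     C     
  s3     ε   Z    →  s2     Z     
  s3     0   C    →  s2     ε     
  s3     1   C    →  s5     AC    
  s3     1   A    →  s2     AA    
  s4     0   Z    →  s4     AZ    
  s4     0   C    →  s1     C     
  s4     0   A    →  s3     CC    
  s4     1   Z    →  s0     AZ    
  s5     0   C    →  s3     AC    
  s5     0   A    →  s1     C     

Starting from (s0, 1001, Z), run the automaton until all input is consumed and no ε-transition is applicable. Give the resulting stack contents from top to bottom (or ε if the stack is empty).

CAZ

(s0, 1001, Z) ⊢ (s4, 001, AAZ) ⊢ (s3, 01, CCAZ) ⊢ (s2, 1, CAZ) ⊢ (s1, ε, CAZ)
All input consumed in state s1 with stack CAZ.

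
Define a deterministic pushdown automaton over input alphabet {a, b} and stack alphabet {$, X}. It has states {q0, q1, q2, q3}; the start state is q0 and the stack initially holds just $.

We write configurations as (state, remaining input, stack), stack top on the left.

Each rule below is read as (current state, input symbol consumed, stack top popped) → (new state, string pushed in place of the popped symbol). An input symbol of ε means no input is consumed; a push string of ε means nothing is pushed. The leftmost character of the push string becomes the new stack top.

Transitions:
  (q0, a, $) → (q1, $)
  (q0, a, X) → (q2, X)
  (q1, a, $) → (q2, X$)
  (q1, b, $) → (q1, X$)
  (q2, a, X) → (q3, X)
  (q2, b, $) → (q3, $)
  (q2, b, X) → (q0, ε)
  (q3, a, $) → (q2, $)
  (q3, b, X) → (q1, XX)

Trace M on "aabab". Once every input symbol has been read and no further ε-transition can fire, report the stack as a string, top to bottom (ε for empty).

X$

(q0, aabab, $)
  read a, top $: go to q1, push $ → (q1, abab, $)
  read a, top $: go to q2, push X$ → (q2, bab, X$)
  read b, top X: go to q0, push ε → (q0, ab, $)
  read a, top $: go to q1, push $ → (q1, b, $)
  read b, top $: go to q1, push X$ → (q1, ε, X$)
All input consumed in state q1 with stack X$.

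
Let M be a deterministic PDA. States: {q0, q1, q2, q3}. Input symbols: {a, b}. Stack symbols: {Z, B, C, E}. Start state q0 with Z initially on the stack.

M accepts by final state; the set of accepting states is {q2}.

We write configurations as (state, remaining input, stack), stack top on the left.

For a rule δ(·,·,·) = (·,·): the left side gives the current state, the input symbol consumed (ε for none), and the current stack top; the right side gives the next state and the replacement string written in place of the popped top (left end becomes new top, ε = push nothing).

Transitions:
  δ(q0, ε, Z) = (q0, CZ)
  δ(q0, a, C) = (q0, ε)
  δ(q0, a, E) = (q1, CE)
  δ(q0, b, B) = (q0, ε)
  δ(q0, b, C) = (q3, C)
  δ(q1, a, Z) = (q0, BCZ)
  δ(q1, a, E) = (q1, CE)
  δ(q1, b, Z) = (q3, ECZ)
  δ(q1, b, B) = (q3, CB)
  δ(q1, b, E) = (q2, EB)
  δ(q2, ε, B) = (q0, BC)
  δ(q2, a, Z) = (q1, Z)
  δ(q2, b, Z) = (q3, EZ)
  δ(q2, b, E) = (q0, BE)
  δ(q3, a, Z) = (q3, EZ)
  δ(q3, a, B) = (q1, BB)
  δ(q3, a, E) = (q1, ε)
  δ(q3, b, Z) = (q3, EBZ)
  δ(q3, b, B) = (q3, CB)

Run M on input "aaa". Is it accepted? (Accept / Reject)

(q0, aaa, Z)
  ε-move, top Z: go to q0, push CZ → (q0, aaa, CZ)
  read a, top C: go to q0, push ε → (q0, aa, Z)
  ε-move, top Z: go to q0, push CZ → (q0, aa, CZ)
  read a, top C: go to q0, push ε → (q0, a, Z)
  ε-move, top Z: go to q0, push CZ → (q0, a, CZ)
  read a, top C: go to q0, push ε → (q0, ε, Z)
  ε-move, top Z: go to q0, push CZ → (q0, ε, CZ)
All input consumed; state q0 ∉ F and no further ε-move applies.

Reject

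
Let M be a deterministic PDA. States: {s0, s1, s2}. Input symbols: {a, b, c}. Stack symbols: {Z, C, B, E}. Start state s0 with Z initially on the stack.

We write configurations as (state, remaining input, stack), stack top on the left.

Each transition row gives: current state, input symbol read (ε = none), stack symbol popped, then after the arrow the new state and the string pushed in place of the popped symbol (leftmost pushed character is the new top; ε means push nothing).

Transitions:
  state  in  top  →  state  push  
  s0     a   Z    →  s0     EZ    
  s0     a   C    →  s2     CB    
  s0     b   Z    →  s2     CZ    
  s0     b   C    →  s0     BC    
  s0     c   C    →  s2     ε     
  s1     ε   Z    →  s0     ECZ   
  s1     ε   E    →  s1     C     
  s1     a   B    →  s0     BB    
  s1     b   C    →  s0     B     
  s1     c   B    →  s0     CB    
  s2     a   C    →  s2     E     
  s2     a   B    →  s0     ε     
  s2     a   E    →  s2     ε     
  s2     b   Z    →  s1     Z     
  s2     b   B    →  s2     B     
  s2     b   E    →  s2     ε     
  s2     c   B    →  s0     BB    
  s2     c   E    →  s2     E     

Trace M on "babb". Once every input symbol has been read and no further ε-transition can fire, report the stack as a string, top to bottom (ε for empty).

ECZ

(s0, babb, Z)
  read b, top Z: go to s2, push CZ → (s2, abb, CZ)
  read a, top C: go to s2, push E → (s2, bb, EZ)
  read b, top E: go to s2, push ε → (s2, b, Z)
  read b, top Z: go to s1, push Z → (s1, ε, Z)
  ε-move, top Z: go to s0, push ECZ → (s0, ε, ECZ)
All input consumed in state s0 with stack ECZ.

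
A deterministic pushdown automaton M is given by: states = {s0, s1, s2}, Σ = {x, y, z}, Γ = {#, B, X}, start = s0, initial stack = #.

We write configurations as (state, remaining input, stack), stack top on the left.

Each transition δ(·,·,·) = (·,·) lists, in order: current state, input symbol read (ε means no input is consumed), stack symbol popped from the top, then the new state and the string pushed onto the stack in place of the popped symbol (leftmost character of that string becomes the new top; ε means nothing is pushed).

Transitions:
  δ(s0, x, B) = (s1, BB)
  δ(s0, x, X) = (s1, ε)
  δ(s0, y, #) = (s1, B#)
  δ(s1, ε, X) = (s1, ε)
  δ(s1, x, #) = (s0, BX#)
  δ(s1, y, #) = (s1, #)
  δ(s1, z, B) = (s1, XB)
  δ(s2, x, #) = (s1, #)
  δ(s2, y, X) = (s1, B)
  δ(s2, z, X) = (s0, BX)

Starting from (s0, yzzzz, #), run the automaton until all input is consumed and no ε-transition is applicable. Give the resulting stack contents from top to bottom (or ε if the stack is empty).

(s0, yzzzz, #)
  read y, top #: go to s1, push B# → (s1, zzzz, B#)
  read z, top B: go to s1, push XB → (s1, zzz, XB#)
  ε-move, top X: go to s1, push ε → (s1, zzz, B#)
  read z, top B: go to s1, push XB → (s1, zz, XB#)
  ε-move, top X: go to s1, push ε → (s1, zz, B#)
  read z, top B: go to s1, push XB → (s1, z, XB#)
  ε-move, top X: go to s1, push ε → (s1, z, B#)
  read z, top B: go to s1, push XB → (s1, ε, XB#)
  ε-move, top X: go to s1, push ε → (s1, ε, B#)
All input consumed in state s1 with stack B#.

B#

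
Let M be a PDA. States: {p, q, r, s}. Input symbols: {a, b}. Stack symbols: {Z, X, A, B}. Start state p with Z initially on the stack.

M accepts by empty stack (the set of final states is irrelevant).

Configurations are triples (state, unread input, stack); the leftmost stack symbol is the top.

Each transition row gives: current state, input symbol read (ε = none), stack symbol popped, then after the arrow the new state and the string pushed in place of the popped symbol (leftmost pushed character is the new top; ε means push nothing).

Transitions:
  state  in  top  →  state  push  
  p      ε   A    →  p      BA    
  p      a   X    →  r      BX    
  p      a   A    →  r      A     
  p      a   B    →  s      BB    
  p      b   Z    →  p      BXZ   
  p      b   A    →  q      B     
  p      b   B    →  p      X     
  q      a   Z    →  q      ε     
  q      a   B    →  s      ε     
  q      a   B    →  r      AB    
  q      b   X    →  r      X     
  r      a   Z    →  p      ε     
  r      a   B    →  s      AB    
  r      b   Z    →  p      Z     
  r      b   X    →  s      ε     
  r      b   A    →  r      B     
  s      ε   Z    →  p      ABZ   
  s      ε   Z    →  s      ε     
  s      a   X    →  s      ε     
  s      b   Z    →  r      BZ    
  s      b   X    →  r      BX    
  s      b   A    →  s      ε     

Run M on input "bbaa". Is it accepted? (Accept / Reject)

No computation consumes all input and empties the stack.

Reject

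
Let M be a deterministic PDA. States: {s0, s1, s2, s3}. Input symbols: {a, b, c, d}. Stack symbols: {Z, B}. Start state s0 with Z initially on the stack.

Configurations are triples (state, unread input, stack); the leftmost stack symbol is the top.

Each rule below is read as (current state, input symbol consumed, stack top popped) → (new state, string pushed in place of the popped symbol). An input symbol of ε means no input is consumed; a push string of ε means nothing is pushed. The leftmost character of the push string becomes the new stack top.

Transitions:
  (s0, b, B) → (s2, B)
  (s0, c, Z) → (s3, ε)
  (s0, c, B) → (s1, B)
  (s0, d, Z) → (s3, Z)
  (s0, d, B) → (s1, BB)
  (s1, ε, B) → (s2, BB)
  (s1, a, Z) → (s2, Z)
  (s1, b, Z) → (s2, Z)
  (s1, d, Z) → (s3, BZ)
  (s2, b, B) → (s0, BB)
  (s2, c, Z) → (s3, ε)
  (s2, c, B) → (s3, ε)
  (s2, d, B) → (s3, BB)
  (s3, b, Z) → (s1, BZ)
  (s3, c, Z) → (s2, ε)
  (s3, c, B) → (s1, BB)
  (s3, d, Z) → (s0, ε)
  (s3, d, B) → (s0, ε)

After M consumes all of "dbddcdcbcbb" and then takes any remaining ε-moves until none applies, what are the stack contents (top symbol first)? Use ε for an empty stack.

BBBBBBBBBZ

(s0, dbddcdcbcbb, Z)
  read d, top Z: go to s3, push Z → (s3, bddcdcbcbb, Z)
  read b, top Z: go to s1, push BZ → (s1, ddcdcbcbb, BZ)
  ε-move, top B: go to s2, push BB → (s2, ddcdcbcbb, BBZ)
  read d, top B: go to s3, push BB → (s3, dcdcbcbb, BBBZ)
  read d, top B: go to s0, push ε → (s0, cdcbcbb, BBZ)
  read c, top B: go to s1, push B → (s1, dcbcbb, BBZ)
  ε-move, top B: go to s2, push BB → (s2, dcbcbb, BBBZ)
  read d, top B: go to s3, push BB → (s3, cbcbb, BBBBZ)
  read c, top B: go to s1, push BB → (s1, bcbb, BBBBBZ)
  ε-move, top B: go to s2, push BB → (s2, bcbb, BBBBBBZ)
  read b, top B: go to s0, push BB → (s0, cbb, BBBBBBBZ)
  read c, top B: go to s1, push B → (s1, bb, BBBBBBBZ)
  ε-move, top B: go to s2, push BB → (s2, bb, BBBBBBBBZ)
  read b, top B: go to s0, push BB → (s0, b, BBBBBBBBBZ)
  read b, top B: go to s2, push B → (s2, ε, BBBBBBBBBZ)
All input consumed in state s2 with stack BBBBBBBBBZ.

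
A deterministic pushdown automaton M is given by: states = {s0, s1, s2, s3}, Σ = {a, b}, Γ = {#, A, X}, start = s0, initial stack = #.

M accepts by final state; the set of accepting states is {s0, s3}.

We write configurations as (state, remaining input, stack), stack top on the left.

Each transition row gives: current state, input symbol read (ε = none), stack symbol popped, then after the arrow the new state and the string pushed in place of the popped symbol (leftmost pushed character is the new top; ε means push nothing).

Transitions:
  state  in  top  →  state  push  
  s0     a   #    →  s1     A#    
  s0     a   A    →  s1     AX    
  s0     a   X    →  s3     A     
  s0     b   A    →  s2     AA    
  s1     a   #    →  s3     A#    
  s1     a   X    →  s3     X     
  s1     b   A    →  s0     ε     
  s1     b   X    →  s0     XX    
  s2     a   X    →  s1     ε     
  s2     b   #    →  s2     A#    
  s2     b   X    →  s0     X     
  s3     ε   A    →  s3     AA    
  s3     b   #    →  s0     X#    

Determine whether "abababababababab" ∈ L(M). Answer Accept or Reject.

Accept

(s0, abababababababab, #)
  read a, top #: go to s1, push A# → (s1, bababababababab, A#)
  read b, top A: go to s0, push ε → (s0, ababababababab, #)
  read a, top #: go to s1, push A# → (s1, babababababab, A#)
  read b, top A: go to s0, push ε → (s0, abababababab, #)
  read a, top #: go to s1, push A# → (s1, bababababab, A#)
  read b, top A: go to s0, push ε → (s0, ababababab, #)
  read a, top #: go to s1, push A# → (s1, babababab, A#)
  read b, top A: go to s0, push ε → (s0, abababab, #)
  read a, top #: go to s1, push A# → (s1, bababab, A#)
  read b, top A: go to s0, push ε → (s0, ababab, #)
  read a, top #: go to s1, push A# → (s1, babab, A#)
  read b, top A: go to s0, push ε → (s0, abab, #)
  read a, top #: go to s1, push A# → (s1, bab, A#)
  read b, top A: go to s0, push ε → (s0, ab, #)
  read a, top #: go to s1, push A# → (s1, b, A#)
  read b, top A: go to s0, push ε → (s0, ε, #)
All input consumed; state s0 ∈ F.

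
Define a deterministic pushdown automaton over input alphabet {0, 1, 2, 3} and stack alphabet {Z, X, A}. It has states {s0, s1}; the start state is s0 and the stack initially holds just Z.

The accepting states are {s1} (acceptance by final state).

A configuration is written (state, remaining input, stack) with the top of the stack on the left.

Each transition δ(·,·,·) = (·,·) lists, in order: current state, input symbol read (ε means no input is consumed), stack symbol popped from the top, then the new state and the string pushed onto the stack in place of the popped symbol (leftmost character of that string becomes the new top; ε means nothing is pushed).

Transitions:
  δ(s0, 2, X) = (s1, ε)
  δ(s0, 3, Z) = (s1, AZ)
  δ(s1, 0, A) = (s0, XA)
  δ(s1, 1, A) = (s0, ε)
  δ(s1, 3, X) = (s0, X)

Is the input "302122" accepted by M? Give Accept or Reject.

(s0, 302122, Z) ⊢ (s1, 02122, AZ) ⊢ (s0, 2122, XAZ) ⊢ (s1, 122, AZ) ⊢ (s0, 22, Z)
No transition applies at (s0, 22, Z); input not fully consumed.

Reject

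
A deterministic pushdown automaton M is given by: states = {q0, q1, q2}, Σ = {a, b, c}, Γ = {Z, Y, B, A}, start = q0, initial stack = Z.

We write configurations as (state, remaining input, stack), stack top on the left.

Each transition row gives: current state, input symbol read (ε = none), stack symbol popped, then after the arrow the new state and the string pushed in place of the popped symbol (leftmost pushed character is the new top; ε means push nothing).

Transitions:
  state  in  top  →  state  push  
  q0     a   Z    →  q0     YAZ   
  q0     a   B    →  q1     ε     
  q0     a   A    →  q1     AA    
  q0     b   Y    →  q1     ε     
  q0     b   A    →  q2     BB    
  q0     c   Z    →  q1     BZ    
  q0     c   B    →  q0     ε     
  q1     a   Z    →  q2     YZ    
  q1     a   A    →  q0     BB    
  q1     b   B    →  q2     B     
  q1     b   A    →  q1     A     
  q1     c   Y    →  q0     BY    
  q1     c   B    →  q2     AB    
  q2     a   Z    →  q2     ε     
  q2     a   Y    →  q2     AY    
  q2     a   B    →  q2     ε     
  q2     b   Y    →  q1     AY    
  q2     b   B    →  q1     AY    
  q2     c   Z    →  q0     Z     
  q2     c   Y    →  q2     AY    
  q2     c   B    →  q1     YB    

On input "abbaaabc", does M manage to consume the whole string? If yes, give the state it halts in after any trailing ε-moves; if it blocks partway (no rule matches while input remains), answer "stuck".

(q0, abbaaabc, Z)
  read a, top Z: go to q0, push YAZ → (q0, bbaaabc, YAZ)
  read b, top Y: go to q1, push ε → (q1, baaabc, AZ)
  read b, top A: go to q1, push A → (q1, aaabc, AZ)
  read a, top A: go to q0, push BB → (q0, aabc, BBZ)
  read a, top B: go to q1, push ε → (q1, abc, BZ)
No transition for (q1, a, top B); M blocks with input abc remaining.

stuck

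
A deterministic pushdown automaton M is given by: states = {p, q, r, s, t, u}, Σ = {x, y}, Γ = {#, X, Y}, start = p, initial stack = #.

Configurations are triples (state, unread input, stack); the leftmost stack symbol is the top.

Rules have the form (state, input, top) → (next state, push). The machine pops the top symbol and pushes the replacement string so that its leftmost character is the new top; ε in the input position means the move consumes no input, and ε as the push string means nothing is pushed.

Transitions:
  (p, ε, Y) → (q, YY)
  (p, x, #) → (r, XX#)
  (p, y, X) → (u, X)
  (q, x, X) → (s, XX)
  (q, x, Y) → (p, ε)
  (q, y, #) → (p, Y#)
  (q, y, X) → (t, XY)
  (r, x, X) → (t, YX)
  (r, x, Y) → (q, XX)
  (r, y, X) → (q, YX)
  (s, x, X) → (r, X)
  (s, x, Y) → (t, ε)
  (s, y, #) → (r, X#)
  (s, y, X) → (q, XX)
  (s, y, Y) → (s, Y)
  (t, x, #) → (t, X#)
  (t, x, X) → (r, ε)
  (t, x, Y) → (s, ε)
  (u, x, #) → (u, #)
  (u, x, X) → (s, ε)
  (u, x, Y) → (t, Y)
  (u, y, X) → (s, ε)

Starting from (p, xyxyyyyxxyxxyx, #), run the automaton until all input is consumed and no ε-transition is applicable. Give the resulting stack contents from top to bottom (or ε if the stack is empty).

YXXX#

(p, xyxyyyyxxyxxyx, #)
  read x, top #: go to r, push XX# → (r, yxyyyyxxyxxyx, XX#)
  read y, top X: go to q, push YX → (q, xyyyyxxyxxyx, YXX#)
  read x, top Y: go to p, push ε → (p, yyyyxxyxxyx, XX#)
  read y, top X: go to u, push X → (u, yyyxxyxxyx, XX#)
  read y, top X: go to s, push ε → (s, yyxxyxxyx, X#)
  read y, top X: go to q, push XX → (q, yxxyxxyx, XX#)
  read y, top X: go to t, push XY → (t, xxyxxyx, XYX#)
  read x, top X: go to r, push ε → (r, xyxxyx, YX#)
  read x, top Y: go to q, push XX → (q, yxxyx, XXX#)
  read y, top X: go to t, push XY → (t, xxyx, XYXX#)
  read x, top X: go to r, push ε → (r, xyx, YXX#)
  read x, top Y: go to q, push XX → (q, yx, XXXX#)
  read y, top X: go to t, push XY → (t, x, XYXXX#)
  read x, top X: go to r, push ε → (r, ε, YXXX#)
All input consumed in state r with stack YXXX#.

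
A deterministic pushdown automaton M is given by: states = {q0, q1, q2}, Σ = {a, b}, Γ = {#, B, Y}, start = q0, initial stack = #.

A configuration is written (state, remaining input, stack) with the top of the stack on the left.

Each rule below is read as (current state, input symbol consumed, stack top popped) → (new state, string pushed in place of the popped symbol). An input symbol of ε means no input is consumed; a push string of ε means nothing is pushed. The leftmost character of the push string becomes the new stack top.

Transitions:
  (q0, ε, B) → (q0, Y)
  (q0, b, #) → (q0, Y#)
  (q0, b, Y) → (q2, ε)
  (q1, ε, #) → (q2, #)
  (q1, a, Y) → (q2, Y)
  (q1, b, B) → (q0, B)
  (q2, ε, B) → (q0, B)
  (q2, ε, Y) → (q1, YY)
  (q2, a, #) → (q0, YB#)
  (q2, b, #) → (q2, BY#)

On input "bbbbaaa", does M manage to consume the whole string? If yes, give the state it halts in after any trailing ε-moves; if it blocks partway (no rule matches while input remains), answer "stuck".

(q0, bbbbaaa, #) ⊢ (q0, bbbaaa, Y#) ⊢ (q2, bbaaa, #) ⊢ (q2, baaa, BY#) ⊢ (q0, baaa, BY#) ⊢ (q0, baaa, YY#) ⊢ (q2, aaa, Y#) ⊢ (q1, aaa, YY#) ⊢ (q2, aa, YY#) ⊢ (q1, aa, YYY#) ⊢ (q2, a, YYY#) ⊢ (q1, a, YYYY#) ⊢ (q2, ε, YYYY#) ⊢ (q1, ε, YYYYY#)
All input consumed; M is in state q1.

q1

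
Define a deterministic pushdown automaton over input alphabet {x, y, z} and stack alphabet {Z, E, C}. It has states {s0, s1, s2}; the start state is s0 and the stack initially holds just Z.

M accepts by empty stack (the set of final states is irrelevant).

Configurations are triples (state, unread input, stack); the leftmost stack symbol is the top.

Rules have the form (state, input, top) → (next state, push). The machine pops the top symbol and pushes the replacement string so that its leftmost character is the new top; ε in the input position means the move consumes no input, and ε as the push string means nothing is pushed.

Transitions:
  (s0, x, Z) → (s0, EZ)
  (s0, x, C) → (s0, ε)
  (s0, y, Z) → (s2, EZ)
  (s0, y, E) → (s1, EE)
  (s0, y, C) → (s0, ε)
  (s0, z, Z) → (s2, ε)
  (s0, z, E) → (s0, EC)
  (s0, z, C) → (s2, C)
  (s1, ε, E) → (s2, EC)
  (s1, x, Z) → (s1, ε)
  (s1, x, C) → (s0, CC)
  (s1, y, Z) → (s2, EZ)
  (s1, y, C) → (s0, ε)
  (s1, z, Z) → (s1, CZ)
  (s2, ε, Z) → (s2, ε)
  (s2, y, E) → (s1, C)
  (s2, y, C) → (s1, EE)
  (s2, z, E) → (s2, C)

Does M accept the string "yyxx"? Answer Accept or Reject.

Reject

(s0, yyxx, Z)
  read y, top Z: go to s2, push EZ → (s2, yxx, EZ)
  read y, top E: go to s1, push C → (s1, xx, CZ)
  read x, top C: go to s0, push CC → (s0, x, CCZ)
  read x, top C: go to s0, push ε → (s0, ε, CZ)
All input consumed; stack is CZ, not empty, and no further ε-move applies.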